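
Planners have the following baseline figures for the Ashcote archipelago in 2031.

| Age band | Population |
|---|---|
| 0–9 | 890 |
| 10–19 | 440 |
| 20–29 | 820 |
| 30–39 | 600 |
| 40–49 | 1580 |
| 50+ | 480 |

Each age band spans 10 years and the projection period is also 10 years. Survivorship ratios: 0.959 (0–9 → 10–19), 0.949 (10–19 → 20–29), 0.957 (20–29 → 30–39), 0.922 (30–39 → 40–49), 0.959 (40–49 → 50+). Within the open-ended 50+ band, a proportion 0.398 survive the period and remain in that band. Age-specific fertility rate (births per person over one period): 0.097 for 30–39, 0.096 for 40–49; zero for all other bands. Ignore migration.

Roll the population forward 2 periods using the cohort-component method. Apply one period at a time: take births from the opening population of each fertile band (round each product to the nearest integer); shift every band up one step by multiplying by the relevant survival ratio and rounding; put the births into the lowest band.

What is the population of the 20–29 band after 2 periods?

810

Period 1:
Births: 600 × 0.097 = 58  |  1580 × 0.096 = 152 → 210
10–19: 890 × 0.959 = 854
20–29: 440 × 0.949 = 418
30–39: 820 × 0.957 = 785
40–49: 600 × 0.922 = 553
50+: 1580 × 0.959 + 480 × 0.398 = 1515 + 191 = 1706
→ [210, 854, 418, 785, 553, 1706]
Period 2:
Births: 785 × 0.097 = 76  |  553 × 0.096 = 53 → 129
10–19: 210 × 0.959 = 201
20–29: 854 × 0.949 = 810
30–39: 418 × 0.957 = 400
40–49: 785 × 0.922 = 724
50+: 553 × 0.959 + 1706 × 0.398 = 530 + 679 = 1209
→ [129, 201, 810, 400, 724, 1209]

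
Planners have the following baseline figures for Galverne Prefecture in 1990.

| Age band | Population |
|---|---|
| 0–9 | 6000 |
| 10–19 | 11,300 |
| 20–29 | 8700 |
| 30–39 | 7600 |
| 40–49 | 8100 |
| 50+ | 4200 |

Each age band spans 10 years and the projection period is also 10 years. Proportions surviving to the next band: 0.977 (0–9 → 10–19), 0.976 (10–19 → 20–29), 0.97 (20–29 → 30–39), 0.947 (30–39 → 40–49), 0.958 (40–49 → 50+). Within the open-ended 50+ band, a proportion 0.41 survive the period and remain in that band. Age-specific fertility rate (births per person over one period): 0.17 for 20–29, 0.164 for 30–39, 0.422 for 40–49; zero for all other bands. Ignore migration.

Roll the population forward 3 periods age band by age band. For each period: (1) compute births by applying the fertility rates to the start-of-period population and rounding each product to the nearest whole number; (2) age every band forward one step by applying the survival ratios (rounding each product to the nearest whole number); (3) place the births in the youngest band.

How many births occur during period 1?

Let group 1 be 0–9 through group 6 = 50+.
— Period 1 —
Births: 8700 × 0.17 = 1479, 7600 × 0.164 = 1246, 8100 × 0.422 = 3418 ⇒ total 6143
Group 2: 6000 × 0.977 = 5862
Group 3: 11300 × 0.976 = 11029
Group 4: 8700 × 0.97 = 8439
Group 5: 7600 × 0.947 = 7197
Group 6: 8100 × 0.958 + 4200 × 0.41 = 7760 + 1722 = 9482
Population now: 0–9=6143, 10–19=5862, 20–29=11029, 30–39=8439, 40–49=7197, 50+=9482

6143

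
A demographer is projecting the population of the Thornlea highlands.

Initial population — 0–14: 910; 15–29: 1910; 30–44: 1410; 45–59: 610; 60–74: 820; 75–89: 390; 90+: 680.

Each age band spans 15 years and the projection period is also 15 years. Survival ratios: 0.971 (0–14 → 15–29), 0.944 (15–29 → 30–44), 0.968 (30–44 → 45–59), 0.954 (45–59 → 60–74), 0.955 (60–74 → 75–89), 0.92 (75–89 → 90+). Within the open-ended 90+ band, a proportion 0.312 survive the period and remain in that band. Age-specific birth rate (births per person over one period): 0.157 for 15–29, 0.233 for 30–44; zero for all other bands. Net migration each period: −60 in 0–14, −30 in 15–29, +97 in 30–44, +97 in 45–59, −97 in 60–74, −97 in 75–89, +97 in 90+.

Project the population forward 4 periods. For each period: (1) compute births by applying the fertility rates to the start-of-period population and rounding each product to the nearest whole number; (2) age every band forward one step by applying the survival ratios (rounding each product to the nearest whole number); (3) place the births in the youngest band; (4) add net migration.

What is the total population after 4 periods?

5336

Call the groups 1 to 7, youngest first.
— Period 1 —
Births: 1910 × 0.157 = 300 ; 1410 × 0.233 = 329 → total 629
Group 2: 910 × 0.971 = 884
Group 3: 1910 × 0.944 = 1803
Group 4: 1410 × 0.968 = 1365
Group 5: 610 × 0.954 = 582
Group 6: 820 × 0.955 = 783
Group 7: 390 × 0.92 + 680 × 0.312 = 359 + 212 = 571
Net migration: Group 1 − 60 → 569; Group 2 − 30 → 854; Group 3 + 97 → 1900; Group 4 + 97 → 1462; Group 5 − 97 → 485; Group 6 − 97 → 686; Group 7 + 97 → 668
→ [569, 854, 1900, 1462, 485, 686, 668]
— Period 2 —
Births: 854 × 0.157 = 134 ; 1900 × 0.233 = 443 → total 577
Group 2: 569 × 0.971 = 552
Group 3: 854 × 0.944 = 806
Group 4: 1900 × 0.968 = 1839
Group 5: 1462 × 0.954 = 1395
Group 6: 485 × 0.955 = 463
Group 7: 686 × 0.92 + 668 × 0.312 = 631 + 208 = 839
Net migration: Group 1 − 60 → 517; Group 2 − 30 → 522; Group 3 + 97 → 903; Group 4 + 97 → 1936; Group 5 − 97 → 1298; Group 6 − 97 → 366; Group 7 + 97 → 936
→ [517, 522, 903, 1936, 1298, 366, 936]
— Period 3 —
Births: 522 × 0.157 = 82 ; 903 × 0.233 = 210 → total 292
Group 2: 517 × 0.971 = 502
Group 3: 522 × 0.944 = 493
Group 4: 903 × 0.968 = 874
Group 5: 1936 × 0.954 = 1847
Group 6: 1298 × 0.955 = 1240
Group 7: 366 × 0.92 + 936 × 0.312 = 337 + 292 = 629
Net migration: Group 1 − 60 → 232; Group 2 − 30 → 472; Group 3 + 97 → 590; Group 4 + 97 → 971; Group 5 − 97 → 1750; Group 6 − 97 → 1143; Group 7 + 97 → 726
→ [232, 472, 590, 971, 1750, 1143, 726]
— Period 4 —
Births: 472 × 0.157 = 74 ; 590 × 0.233 = 137 → total 211
Group 2: 232 × 0.971 = 225
Group 3: 472 × 0.944 = 446
Group 4: 590 × 0.968 = 571
Group 5: 971 × 0.954 = 926
Group 6: 1750 × 0.955 = 1671
Group 7: 1143 × 0.92 + 726 × 0.312 = 1052 + 227 = 1279
Net migration: Group 1 − 60 → 151; Group 2 − 30 → 195; Group 3 + 97 → 543; Group 4 + 97 → 668; Group 5 − 97 → 829; Group 6 − 97 → 1574; Group 7 + 97 → 1376
→ [151, 195, 543, 668, 829, 1574, 1376]
Total after period 4: 151 + 195 + 543 + 668 + 829 + 1574 + 1376 = 5336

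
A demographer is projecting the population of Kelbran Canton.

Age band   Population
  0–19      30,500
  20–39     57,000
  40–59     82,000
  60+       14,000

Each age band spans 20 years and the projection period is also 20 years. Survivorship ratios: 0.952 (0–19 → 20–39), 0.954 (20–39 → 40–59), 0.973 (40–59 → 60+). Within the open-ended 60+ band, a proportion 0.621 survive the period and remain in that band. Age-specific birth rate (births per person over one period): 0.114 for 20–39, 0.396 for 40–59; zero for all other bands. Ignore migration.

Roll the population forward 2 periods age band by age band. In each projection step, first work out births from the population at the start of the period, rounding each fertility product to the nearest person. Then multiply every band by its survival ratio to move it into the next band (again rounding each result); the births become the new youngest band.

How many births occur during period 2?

Period 1:
Births: 57000 × 0.114 = 6498, 82000 × 0.396 = 32472 → total 38970
20–39: 30500 × 0.952 = 29036
40–59: 57000 × 0.954 = 54378
60+: 82000 × 0.973 + 14000 × 0.621 = 79786 + 8694 = 88480
End of period: [38970, 29036, 54378, 88480]
Period 2:
Births: 29036 × 0.114 = 3310, 54378 × 0.396 = 21534 → total 24844
20–39: 38970 × 0.952 = 37099
40–59: 29036 × 0.954 = 27700
60+: 54378 × 0.973 + 88480 × 0.621 = 52910 + 54946 = 107856
End of period: [24844, 37099, 27700, 107856]

24844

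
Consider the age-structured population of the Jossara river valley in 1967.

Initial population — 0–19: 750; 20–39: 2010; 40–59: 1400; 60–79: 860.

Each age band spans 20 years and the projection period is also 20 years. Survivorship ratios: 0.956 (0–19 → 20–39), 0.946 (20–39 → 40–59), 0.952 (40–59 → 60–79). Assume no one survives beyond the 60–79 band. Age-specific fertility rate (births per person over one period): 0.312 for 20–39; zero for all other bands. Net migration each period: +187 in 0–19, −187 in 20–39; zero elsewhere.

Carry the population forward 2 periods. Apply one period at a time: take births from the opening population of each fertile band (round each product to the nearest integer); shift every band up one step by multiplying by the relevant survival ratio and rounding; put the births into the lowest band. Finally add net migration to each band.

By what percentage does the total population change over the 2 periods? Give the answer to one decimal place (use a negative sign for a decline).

-35.2

— Period 1 —
Births: 2010 × 0.312 = 627
20–39: 750 × 0.956 = 717
40–59: 2010 × 0.946 = 1901
60–79: 1400 × 0.952 = 1333
Net migration: 0–19 + 187 → 814; 20–39 − 187 → 530
→ [814, 530, 1901, 1333]
— Period 2 —
Births: 530 × 0.312 = 165
20–39: 814 × 0.956 = 778
40–59: 530 × 0.946 = 501
60–79: 1901 × 0.952 = 1810
Net migration: 0–19 + 187 → 352; 20–39 − 187 → 591
→ [352, 591, 501, 1810]
Total: 5020 → 3254; change = -1766; percentage change = -35.2%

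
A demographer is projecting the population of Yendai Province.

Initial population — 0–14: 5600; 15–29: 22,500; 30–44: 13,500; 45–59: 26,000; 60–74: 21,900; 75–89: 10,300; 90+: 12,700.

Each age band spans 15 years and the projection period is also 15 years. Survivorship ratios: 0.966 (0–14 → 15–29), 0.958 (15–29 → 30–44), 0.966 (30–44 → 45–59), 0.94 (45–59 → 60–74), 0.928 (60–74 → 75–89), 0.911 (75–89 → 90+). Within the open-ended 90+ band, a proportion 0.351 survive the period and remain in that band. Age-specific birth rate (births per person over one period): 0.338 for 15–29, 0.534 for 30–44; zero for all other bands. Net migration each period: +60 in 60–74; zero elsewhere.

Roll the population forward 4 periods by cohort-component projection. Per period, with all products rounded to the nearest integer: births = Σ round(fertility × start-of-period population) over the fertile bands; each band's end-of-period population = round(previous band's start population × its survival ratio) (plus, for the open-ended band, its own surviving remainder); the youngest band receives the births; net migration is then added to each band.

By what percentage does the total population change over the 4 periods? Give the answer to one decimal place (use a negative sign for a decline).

Period 1:
Births: 22500 * 0.338 = 7605 ; 13500 * 0.534 = 7209 → total 14814
15–29: 5600 * 0.966 = 5410
30–44: 22500 * 0.958 = 21555
45–59: 13500 * 0.966 = 13041
60–74: 26000 * 0.94 = 24440
75–89: 21900 * 0.928 = 20323
90+: 10300 * 0.911 + 12700 * 0.351 = 9383 + 4458 = 13841
Net migration: 60–74 + 60 → 24500
Giving 14814 / 5410 / 21555 / 13041 / 24500 / 20323 / 13841.
Period 2:
Births: 5410 * 0.338 = 1829 ; 21555 * 0.534 = 11510 → total 13339
15–29: 14814 * 0.966 = 14310
30–44: 5410 * 0.958 = 5183
45–59: 21555 * 0.966 = 20822
60–74: 13041 * 0.94 = 12259
75–89: 24500 * 0.928 = 22736
90+: 20323 * 0.911 + 13841 * 0.351 = 18514 + 4858 = 23372
Net migration: 60–74 + 60 → 12319
Giving 13339 / 14310 / 5183 / 20822 / 12319 / 22736 / 23372.
Period 3:
Births: 14310 * 0.338 = 4837 ; 5183 * 0.534 = 2768 → total 7605
15–29: 13339 * 0.966 = 12885
30–44: 14310 * 0.958 = 13709
45–59: 5183 * 0.966 = 5007
60–74: 20822 * 0.94 = 19573
75–89: 12319 * 0.928 = 11432
90+: 22736 * 0.911 + 23372 * 0.351 = 20712 + 8204 = 28916
Net migration: 60–74 + 60 → 19633
Giving 7605 / 12885 / 13709 / 5007 / 19633 / 11432 / 28916.
Period 4:
Births: 12885 * 0.338 = 4355 ; 13709 * 0.534 = 7321 → total 11676
15–29: 7605 * 0.966 = 7346
30–44: 12885 * 0.958 = 12344
45–59: 13709 * 0.966 = 13243
60–74: 5007 * 0.94 = 4707
75–89: 19633 * 0.928 = 18219
90+: 11432 * 0.911 + 28916 * 0.351 = 10415 + 10150 = 20565
Net migration: 60–74 + 60 → 4767
Giving 11676 / 7346 / 12344 / 13243 / 4767 / 18219 / 20565.
Total: 112500 → 88160; change = -24340; percentage change = -21.6%

-21.6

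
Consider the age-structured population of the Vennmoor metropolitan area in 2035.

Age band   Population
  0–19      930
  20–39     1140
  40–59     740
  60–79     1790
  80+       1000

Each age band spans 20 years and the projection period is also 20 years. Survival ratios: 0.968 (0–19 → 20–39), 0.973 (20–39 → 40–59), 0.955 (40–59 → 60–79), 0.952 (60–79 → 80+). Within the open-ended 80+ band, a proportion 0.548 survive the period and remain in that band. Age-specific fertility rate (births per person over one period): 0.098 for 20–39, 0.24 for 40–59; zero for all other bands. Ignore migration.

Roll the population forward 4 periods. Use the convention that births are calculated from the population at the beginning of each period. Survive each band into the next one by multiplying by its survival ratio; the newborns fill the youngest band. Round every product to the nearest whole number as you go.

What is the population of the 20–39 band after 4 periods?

230

Call the groups 1 to 5, youngest first.
Period 1.
Births: 1140 × 0.098 = 112 ; 740 × 0.24 = 178 ⇒ total 290
Group 2: 930 × 0.968 = 900
Group 3: 1140 × 0.973 = 1109
Group 4: 740 × 0.955 = 707
Group 5: 1790 × 0.952 + 1000 × 0.548 = 1704 + 548 = 2252
End of period: [290, 900, 1109, 707, 2252]
Period 2.
Births: 900 × 0.098 = 88 ; 1109 × 0.24 = 266 ⇒ total 354
Group 2: 290 × 0.968 = 281
Group 3: 900 × 0.973 = 876
Group 4: 1109 × 0.955 = 1059
Group 5: 707 × 0.952 + 2252 × 0.548 = 673 + 1234 = 1907
End of period: [354, 281, 876, 1059, 1907]
Period 3.
Births: 281 × 0.098 = 28 ; 876 × 0.24 = 210 ⇒ total 238
Group 2: 354 × 0.968 = 343
Group 3: 281 × 0.973 = 273
Group 4: 876 × 0.955 = 837
Group 5: 1059 × 0.952 + 1907 × 0.548 = 1008 + 1045 = 2053
End of period: [238, 343, 273, 837, 2053]
Period 4.
Births: 343 × 0.098 = 34 ; 273 × 0.24 = 66 ⇒ total 100
Group 2: 238 × 0.968 = 230
Group 3: 343 × 0.973 = 334
Group 4: 273 × 0.955 = 261
Group 5: 837 × 0.952 + 2053 × 0.548 = 797 + 1125 = 1922
End of period: [100, 230, 334, 261, 1922]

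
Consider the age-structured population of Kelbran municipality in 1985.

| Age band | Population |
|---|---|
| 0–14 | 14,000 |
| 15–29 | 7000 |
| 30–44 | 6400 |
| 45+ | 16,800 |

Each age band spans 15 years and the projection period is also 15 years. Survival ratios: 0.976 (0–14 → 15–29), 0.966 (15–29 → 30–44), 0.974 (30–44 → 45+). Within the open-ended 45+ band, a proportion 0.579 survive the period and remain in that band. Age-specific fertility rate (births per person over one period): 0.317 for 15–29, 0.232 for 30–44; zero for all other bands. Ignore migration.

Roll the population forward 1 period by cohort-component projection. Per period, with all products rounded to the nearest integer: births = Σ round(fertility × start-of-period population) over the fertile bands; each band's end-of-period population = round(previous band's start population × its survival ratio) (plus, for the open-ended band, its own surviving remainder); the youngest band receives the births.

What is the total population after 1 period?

Period 1.
Births: 7000 × 0.317 = 2219 ; 6400 × 0.232 = 1485 → 3704
15–29: 14000 × 0.976 = 13664
30–44: 7000 × 0.966 = 6762
45+: 6400 × 0.974 + 16800 × 0.579 = 6234 + 9727 = 15961
→ [3704, 13664, 6762, 15961]
Total after period 1: 3704 + 13664 + 6762 + 15961 = 40091

40091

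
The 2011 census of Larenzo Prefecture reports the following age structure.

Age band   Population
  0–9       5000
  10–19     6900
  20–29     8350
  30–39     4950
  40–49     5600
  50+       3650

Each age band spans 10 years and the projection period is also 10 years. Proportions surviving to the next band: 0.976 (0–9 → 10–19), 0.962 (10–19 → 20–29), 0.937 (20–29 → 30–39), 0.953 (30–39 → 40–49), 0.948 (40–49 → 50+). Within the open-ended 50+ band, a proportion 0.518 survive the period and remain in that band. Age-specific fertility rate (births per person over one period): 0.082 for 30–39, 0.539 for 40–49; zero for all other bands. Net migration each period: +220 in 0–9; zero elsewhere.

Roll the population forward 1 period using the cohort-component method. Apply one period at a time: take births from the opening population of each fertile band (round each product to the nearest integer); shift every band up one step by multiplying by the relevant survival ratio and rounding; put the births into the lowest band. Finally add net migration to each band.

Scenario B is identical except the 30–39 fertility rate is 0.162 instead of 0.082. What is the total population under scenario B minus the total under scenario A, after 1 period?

396

— Period 1 —
Births: 4950 × 0.082 = 406, 5600 × 0.539 = 3018 ⇒ total 3424
10–19: 5000 × 0.976 = 4880
20–29: 6900 × 0.962 = 6638
30–39: 8350 × 0.937 = 7824
40–49: 4950 × 0.953 = 4717
50+: 5600 × 0.948 + 3650 × 0.518 = 5309 + 1891 = 7200
Net migration: 0–9 + 220 → 3644
End of period: [3644, 4880, 6638, 7824, 4717, 7200]
Scenario A total after 1 period: 34903
Scenario B projection —
— Period 1 —
Births: 4950 × 0.162 = 802, 5600 × 0.539 = 3018 ⇒ total 3820
10–19: 5000 × 0.976 = 4880
20–29: 6900 × 0.962 = 6638
30–39: 8350 × 0.937 = 7824
40–49: 4950 × 0.953 = 4717
50+: 5600 × 0.948 + 3650 × 0.518 = 5309 + 1891 = 7200
Net migration: 0–9 + 220 → 4040
End of period: [4040, 4880, 6638, 7824, 4717, 7200]
Scenario B total after 1 period: 35299
Difference B − A = 35299 − 34903 = 396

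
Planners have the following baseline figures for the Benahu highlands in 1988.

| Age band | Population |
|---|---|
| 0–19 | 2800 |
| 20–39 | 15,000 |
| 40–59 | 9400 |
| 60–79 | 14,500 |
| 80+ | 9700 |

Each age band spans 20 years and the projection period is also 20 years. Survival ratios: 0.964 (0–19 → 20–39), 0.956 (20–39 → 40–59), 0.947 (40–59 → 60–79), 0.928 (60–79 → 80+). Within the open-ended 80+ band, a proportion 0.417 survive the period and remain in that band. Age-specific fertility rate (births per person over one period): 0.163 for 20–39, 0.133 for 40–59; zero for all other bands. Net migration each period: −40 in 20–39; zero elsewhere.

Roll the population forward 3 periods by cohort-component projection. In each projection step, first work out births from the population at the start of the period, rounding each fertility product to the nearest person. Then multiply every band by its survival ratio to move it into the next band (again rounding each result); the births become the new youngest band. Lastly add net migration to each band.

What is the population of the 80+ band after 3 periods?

(Groups numbered youngest = 1 to oldest = 5.)
Period 1.
Births: 15000 × 0.163 = 2445 ; 9400 × 0.133 = 1250 → 3695
Group 2: 2800 × 0.964 = 2699
Group 3: 15000 × 0.956 = 14340
Group 4: 9400 × 0.947 = 8902
Group 5: 14500 × 0.928 + 9700 × 0.417 = 13456 + 4045 = 17501
Net migration: Group 2 − 40 → 2659
End of period: [3695, 2659, 14340, 8902, 17501]
Period 2.
Births: 2659 × 0.163 = 433 ; 14340 × 0.133 = 1907 → 2340
Group 2: 3695 × 0.964 = 3562
Group 3: 2659 × 0.956 = 2542
Group 4: 14340 × 0.947 = 13580
Group 5: 8902 × 0.928 + 17501 × 0.417 = 8261 + 7298 = 15559
Net migration: Group 2 − 40 → 3522
End of period: [2340, 3522, 2542, 13580, 15559]
Period 3.
Births: 3522 × 0.163 = 574 ; 2542 × 0.133 = 338 → 912
Group 2: 2340 × 0.964 = 2256
Group 3: 3522 × 0.956 = 3367
Group 4: 2542 × 0.947 = 2407
Group 5: 13580 × 0.928 + 15559 × 0.417 = 12602 + 6488 = 19090
Net migration: Group 2 − 40 → 2216
End of period: [912, 2216, 3367, 2407, 19090]

19090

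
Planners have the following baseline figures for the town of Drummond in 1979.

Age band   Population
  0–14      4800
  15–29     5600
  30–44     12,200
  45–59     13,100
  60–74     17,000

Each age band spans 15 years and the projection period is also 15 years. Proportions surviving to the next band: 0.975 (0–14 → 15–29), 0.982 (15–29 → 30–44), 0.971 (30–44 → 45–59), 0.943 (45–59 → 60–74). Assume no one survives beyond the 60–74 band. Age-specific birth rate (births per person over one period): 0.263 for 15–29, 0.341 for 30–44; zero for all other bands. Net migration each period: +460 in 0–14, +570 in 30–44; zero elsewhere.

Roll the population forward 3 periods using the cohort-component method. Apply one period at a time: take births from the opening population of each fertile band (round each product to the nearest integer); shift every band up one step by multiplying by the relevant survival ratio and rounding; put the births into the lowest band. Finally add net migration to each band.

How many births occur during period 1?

5633

Numbering the groups 1..5 from youngest to oldest:
Period 1.
Births: 5600 * 0.263 = 1473  |  12200 * 0.341 = 4160 → 5633
Group 2: 4800 * 0.975 = 4680
Group 3: 5600 * 0.982 = 5499
Group 4: 12200 * 0.971 = 11846
Group 5: 13100 * 0.943 = 12353
Net migration: Group 1 + 460 → 6093; Group 3 + 570 → 6069
→ [6093, 4680, 6069, 11846, 12353]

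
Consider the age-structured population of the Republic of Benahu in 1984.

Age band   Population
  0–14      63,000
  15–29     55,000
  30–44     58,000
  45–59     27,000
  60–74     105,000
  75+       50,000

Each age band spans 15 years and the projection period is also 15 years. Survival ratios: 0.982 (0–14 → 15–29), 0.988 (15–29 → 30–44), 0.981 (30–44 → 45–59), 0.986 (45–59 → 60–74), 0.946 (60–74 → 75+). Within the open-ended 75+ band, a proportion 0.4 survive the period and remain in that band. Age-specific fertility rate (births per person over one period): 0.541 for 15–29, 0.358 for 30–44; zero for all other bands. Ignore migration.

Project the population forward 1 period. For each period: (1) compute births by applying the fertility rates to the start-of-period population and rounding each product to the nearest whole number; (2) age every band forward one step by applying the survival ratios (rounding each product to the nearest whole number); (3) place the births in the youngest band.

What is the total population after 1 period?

— Period 1 —
Births: 55000 × 0.541 = 29755  |  58000 × 0.358 = 20764 → 50519
15–29: 63000 × 0.982 = 61866
30–44: 55000 × 0.988 = 54340
45–59: 58000 × 0.981 = 56898
60–74: 27000 × 0.986 = 26622
75+: 105000 × 0.946 + 50000 × 0.4 = 99330 + 20000 = 119330
Population now: 0–14=50519, 15–29=61866, 30–44=54340, 45–59=56898, 60–74=26622, 75+=119330
Total after period 1: 50519 + 61866 + 54340 + 56898 + 26622 + 119330 = 369575

369575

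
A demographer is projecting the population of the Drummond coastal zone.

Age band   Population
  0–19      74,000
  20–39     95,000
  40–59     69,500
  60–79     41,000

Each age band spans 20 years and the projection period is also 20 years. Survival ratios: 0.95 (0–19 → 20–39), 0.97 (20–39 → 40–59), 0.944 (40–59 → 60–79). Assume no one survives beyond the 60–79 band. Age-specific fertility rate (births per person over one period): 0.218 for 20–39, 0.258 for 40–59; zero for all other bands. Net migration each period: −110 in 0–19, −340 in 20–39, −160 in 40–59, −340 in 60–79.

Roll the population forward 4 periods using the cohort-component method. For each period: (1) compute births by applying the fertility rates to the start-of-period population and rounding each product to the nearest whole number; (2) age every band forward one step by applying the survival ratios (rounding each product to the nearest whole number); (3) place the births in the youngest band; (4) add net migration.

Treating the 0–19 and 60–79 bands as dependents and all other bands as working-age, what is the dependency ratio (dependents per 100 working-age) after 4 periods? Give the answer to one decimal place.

Let group 1 be 0–19 through group 4 = 60–79.
— Period 1 —
Births: 95000 * 0.218 = 20710  |  69500 * 0.258 = 17931 ⇒ total 38641
Group 2: 74000 * 0.95 = 70300
Group 3: 95000 * 0.97 = 92150
Group 4: 69500 * 0.944 = 65608
Net migration: Group 1 − 110 → 38531; Group 2 − 340 → 69960; Group 3 − 160 → 91990; Group 4 − 340 → 65268
Population now: 0–19=38531, 20–39=69960, 40–59=91990, 60–79=65268
— Period 2 —
Births: 69960 * 0.218 = 15251  |  91990 * 0.258 = 23733 ⇒ total 38984
Group 2: 38531 * 0.95 = 36604
Group 3: 69960 * 0.97 = 67861
Group 4: 91990 * 0.944 = 86839
Net migration: Group 1 − 110 → 38874; Group 2 − 340 → 36264; Group 3 − 160 → 67701; Group 4 − 340 → 86499
Population now: 0–19=38874, 20–39=36264, 40–59=67701, 60–79=86499
— Period 3 —
Births: 36264 * 0.218 = 7906  |  67701 * 0.258 = 17467 ⇒ total 25373
Group 2: 38874 * 0.95 = 36930
Group 3: 36264 * 0.97 = 35176
Group 4: 67701 * 0.944 = 63910
Net migration: Group 1 − 110 → 25263; Group 2 − 340 → 36590; Group 3 − 160 → 35016; Group 4 − 340 → 63570
Population now: 0–19=25263, 20–39=36590, 40–59=35016, 60–79=63570
— Period 4 —
Births: 36590 * 0.218 = 7977  |  35016 * 0.258 = 9034 ⇒ total 17011
Group 2: 25263 * 0.95 = 24000
Group 3: 36590 * 0.97 = 35492
Group 4: 35016 * 0.944 = 33055
Net migration: Group 1 − 110 → 16901; Group 2 − 340 → 23660; Group 3 − 160 → 35332; Group 4 − 340 → 32715
Population now: 0–19=16901, 20–39=23660, 40–59=35332, 60–79=32715
Dependents (band 0–19 + band 60–79) = 16901 + 32715 = 49616; working-age = 58992; ratio = 49616/58992 × 100 = 84.1

84.1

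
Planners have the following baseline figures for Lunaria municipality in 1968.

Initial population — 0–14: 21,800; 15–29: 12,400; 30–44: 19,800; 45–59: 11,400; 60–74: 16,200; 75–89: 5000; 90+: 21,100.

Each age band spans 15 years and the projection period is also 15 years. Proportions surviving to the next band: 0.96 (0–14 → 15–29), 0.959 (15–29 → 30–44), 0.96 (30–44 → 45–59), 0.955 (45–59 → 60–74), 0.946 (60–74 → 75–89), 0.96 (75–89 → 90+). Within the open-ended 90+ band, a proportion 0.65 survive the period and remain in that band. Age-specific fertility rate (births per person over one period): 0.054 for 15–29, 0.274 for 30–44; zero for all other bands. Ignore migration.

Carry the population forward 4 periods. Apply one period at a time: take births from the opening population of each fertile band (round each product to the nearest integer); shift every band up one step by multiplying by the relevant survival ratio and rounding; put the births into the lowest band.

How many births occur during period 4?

Period 1:
Births: 12400 × 0.054 = 670  |  19800 × 0.274 = 5425 → total 6095
15–29: 21800 × 0.96 = 20928
30–44: 12400 × 0.959 = 11892
45–59: 19800 × 0.96 = 19008
60–74: 11400 × 0.955 = 10887
75–89: 16200 × 0.946 = 15325
90+: 5000 × 0.96 + 21100 × 0.65 = 4800 + 13715 = 18515
End of period: [6095, 20928, 11892, 19008, 10887, 15325, 18515]
Period 2:
Births: 20928 × 0.054 = 1130  |  11892 × 0.274 = 3258 → total 4388
15–29: 6095 × 0.96 = 5851
30–44: 20928 × 0.959 = 20070
45–59: 11892 × 0.96 = 11416
60–74: 19008 × 0.955 = 18153
75–89: 10887 × 0.946 = 10299
90+: 15325 × 0.96 + 18515 × 0.65 = 14712 + 12035 = 26747
End of period: [4388, 5851, 20070, 11416, 18153, 10299, 26747]
Period 3:
Births: 5851 × 0.054 = 316  |  20070 × 0.274 = 5499 → total 5815
15–29: 4388 × 0.96 = 4212
30–44: 5851 × 0.959 = 5611
45–59: 20070 × 0.96 = 19267
60–74: 11416 × 0.955 = 10902
75–89: 18153 × 0.946 = 17173
90+: 10299 × 0.96 + 26747 × 0.65 = 9887 + 17386 = 27273
End of period: [5815, 4212, 5611, 19267, 10902, 17173, 27273]
Period 4:
Births: 4212 × 0.054 = 227  |  5611 × 0.274 = 1537 → total 1764
15–29: 5815 × 0.96 = 5582
30–44: 4212 × 0.959 = 4039
45–59: 5611 × 0.96 = 5387
60–74: 19267 × 0.955 = 18400
75–89: 10902 × 0.946 = 10313
90+: 17173 × 0.96 + 27273 × 0.65 = 16486 + 17727 = 34213
End of period: [1764, 5582, 4039, 5387, 18400, 10313, 34213]

1764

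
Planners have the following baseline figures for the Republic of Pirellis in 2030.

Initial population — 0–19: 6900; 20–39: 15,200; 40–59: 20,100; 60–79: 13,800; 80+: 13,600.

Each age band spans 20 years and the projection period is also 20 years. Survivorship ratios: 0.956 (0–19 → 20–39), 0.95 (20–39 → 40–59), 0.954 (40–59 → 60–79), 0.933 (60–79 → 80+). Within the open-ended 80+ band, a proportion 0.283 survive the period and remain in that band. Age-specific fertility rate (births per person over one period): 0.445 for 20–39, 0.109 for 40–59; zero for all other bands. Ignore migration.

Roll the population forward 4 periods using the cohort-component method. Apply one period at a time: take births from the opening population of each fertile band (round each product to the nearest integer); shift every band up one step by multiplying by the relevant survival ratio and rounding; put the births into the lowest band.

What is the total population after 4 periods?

After projecting period 1:
Births: 15200 × 0.445 = 6764  |  20100 × 0.109 = 2191 → 8955
20–39: 6900 × 0.956 = 6596
40–59: 15200 × 0.95 = 14440
60–79: 20100 × 0.954 = 19175
80+: 13800 × 0.933 + 13600 × 0.283 = 12875 + 3849 = 16724
End of period: [8955, 6596, 14440, 19175, 16724]
After projecting period 2:
Births: 6596 × 0.445 = 2935  |  14440 × 0.109 = 1574 → 4509
20–39: 8955 × 0.956 = 8561
40–59: 6596 × 0.95 = 6266
60–79: 14440 × 0.954 = 13776
80+: 19175 × 0.933 + 16724 × 0.283 = 17890 + 4733 = 22623
End of period: [4509, 8561, 6266, 13776, 22623]
After projecting period 3:
Births: 8561 × 0.445 = 3810  |  6266 × 0.109 = 683 → 4493
20–39: 4509 × 0.956 = 4311
40–59: 8561 × 0.95 = 8133
60–79: 6266 × 0.954 = 5978
80+: 13776 × 0.933 + 22623 × 0.283 = 12853 + 6402 = 19255
End of period: [4493, 4311, 8133, 5978, 19255]
After projecting period 4:
Births: 4311 × 0.445 = 1918  |  8133 × 0.109 = 886 → 2804
20–39: 4493 × 0.956 = 4295
40–59: 4311 × 0.95 = 4095
60–79: 8133 × 0.954 = 7759
80+: 5978 × 0.933 + 19255 × 0.283 = 5577 + 5449 = 11026
End of period: [2804, 4295, 4095, 7759, 11026]
Total after period 4: 2804 + 4295 + 4095 + 7759 + 11026 = 29979

29979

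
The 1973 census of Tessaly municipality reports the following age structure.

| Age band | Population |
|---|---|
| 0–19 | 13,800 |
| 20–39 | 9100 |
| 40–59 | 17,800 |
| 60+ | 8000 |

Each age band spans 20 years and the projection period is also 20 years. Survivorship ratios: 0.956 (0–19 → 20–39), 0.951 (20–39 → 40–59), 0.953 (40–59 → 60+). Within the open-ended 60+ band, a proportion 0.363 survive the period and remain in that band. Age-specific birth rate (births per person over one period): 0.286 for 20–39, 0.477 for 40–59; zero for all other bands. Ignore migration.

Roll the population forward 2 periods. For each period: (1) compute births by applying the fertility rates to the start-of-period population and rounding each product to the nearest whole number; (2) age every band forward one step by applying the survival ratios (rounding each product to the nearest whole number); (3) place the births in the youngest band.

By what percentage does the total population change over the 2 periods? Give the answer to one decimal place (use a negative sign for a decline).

Period 1:
Births: 9100 * 0.286 = 2603, 17800 * 0.477 = 8491 → 11094
20–39: 13800 * 0.956 = 13193
40–59: 9100 * 0.951 = 8654
60+: 17800 * 0.953 + 8000 * 0.363 = 16963 + 2904 = 19867
→ [11094, 13193, 8654, 19867]
Period 2:
Births: 13193 * 0.286 = 3773, 8654 * 0.477 = 4128 → 7901
20–39: 11094 * 0.956 = 10606
40–59: 13193 * 0.951 = 12547
60+: 8654 * 0.953 + 19867 * 0.363 = 8247 + 7212 = 15459
→ [7901, 10606, 12547, 15459]
Total: 48700 → 46513; change = -2187; percentage change = -4.5%

-4.5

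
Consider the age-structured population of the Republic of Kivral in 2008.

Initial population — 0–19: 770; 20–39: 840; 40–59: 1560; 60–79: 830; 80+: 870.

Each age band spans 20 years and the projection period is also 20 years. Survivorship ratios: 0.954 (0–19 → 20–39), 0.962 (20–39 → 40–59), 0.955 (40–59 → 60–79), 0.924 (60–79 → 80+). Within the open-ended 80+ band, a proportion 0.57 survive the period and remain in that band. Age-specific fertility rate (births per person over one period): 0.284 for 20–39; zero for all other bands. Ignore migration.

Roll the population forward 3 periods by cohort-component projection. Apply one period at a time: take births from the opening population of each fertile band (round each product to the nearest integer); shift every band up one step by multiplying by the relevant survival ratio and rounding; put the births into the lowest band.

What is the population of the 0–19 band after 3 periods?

65

Numbering the groups 1..5 from youngest to oldest:
— Period 1 —
Births: 840 × 0.284 = 239
Group 2: 770 × 0.954 = 735
Group 3: 840 × 0.962 = 808
Group 4: 1560 × 0.955 = 1490
Group 5: 830 × 0.924 + 870 × 0.57 = 767 + 496 = 1263
Giving 239 / 735 / 808 / 1490 / 1263.
— Period 2 —
Births: 735 × 0.284 = 209
Group 2: 239 × 0.954 = 228
Group 3: 735 × 0.962 = 707
Group 4: 808 × 0.955 = 772
Group 5: 1490 × 0.924 + 1263 × 0.57 = 1377 + 720 = 2097
Giving 209 / 228 / 707 / 772 / 2097.
— Period 3 —
Births: 228 × 0.284 = 65
Group 2: 209 × 0.954 = 199
Group 3: 228 × 0.962 = 219
Group 4: 707 × 0.955 = 675
Group 5: 772 × 0.924 + 2097 × 0.57 = 713 + 1195 = 1908
Giving 65 / 199 / 219 / 675 / 1908.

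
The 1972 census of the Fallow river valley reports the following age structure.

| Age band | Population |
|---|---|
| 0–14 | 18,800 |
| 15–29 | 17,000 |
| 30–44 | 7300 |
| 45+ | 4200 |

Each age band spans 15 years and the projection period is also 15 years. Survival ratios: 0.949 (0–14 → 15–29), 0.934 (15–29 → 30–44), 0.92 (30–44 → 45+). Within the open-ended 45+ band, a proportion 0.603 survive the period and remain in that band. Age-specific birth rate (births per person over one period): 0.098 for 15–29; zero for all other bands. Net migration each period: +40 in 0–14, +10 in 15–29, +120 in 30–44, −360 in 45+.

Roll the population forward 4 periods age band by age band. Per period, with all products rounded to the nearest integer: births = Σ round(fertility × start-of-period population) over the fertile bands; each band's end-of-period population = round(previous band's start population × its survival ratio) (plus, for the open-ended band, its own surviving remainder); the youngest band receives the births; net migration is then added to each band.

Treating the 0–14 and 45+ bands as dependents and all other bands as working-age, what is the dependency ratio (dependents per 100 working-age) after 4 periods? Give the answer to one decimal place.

920.4

— Period 1 —
Births: 17000 * 0.098 = 1666
15–29: 18800 * 0.949 = 17841
30–44: 17000 * 0.934 = 15878
45+: 7300 * 0.92 + 4200 * 0.603 = 6716 + 2533 = 9249
Net migration: 0–14 + 40 → 1706; 15–29 + 10 → 17851; 30–44 + 120 → 15998; 45+ − 360 → 8889
Giving 1706 / 17851 / 15998 / 8889.
— Period 2 —
Births: 17851 * 0.098 = 1749
15–29: 1706 * 0.949 = 1619
30–44: 17851 * 0.934 = 16673
45+: 15998 * 0.92 + 8889 * 0.603 = 14718 + 5360 = 20078
Net migration: 0–14 + 40 → 1789; 15–29 + 10 → 1629; 30–44 + 120 → 16793; 45+ − 360 → 19718
Giving 1789 / 1629 / 16793 / 19718.
— Period 3 —
Births: 1629 * 0.098 = 160
15–29: 1789 * 0.949 = 1698
30–44: 1629 * 0.934 = 1521
45+: 16793 * 0.92 + 19718 * 0.603 = 15450 + 11890 = 27340
Net migration: 0–14 + 40 → 200; 15–29 + 10 → 1708; 30–44 + 120 → 1641; 45+ − 360 → 26980
Giving 200 / 1708 / 1641 / 26980.
— Period 4 —
Births: 1708 * 0.098 = 167
15–29: 200 * 0.949 = 190
30–44: 1708 * 0.934 = 1595
45+: 1641 * 0.92 + 26980 * 0.603 = 1510 + 16269 = 17779
Net migration: 0–14 + 40 → 207; 15–29 + 10 → 200; 30–44 + 120 → 1715; 45+ − 360 → 17419
Giving 207 / 200 / 1715 / 17419.
Dependents (band 0–14 + band 45+) = 207 + 17419 = 17626; working-age = 1915; ratio = 17626/1915 × 100 = 920.4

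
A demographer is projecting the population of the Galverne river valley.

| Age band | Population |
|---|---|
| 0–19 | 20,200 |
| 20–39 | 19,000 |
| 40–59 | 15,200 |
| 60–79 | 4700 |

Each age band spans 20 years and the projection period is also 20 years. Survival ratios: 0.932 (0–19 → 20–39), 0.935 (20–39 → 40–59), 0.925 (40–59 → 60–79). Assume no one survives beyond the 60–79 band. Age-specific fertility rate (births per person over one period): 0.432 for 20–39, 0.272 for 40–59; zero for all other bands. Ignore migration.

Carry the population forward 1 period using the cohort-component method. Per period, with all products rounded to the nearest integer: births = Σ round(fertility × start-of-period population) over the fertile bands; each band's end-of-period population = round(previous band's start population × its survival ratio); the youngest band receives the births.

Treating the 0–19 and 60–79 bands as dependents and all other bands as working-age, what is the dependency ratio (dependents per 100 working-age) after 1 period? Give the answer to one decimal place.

72.2

(Groups numbered youngest = 1 to oldest = 4.)
After projecting period 1:
Births: 19000 × 0.432 = 8208 ; 15200 × 0.272 = 4134 → 12342
Group 2: 20200 × 0.932 = 18826
Group 3: 19000 × 0.935 = 17765
Group 4: 15200 × 0.925 = 14060
→ [12342, 18826, 17765, 14060]
Dependents (band 0–19 + band 60–79) = 12342 + 14060 = 26402; working-age = 36591; ratio = 26402/36591 × 100 = 72.2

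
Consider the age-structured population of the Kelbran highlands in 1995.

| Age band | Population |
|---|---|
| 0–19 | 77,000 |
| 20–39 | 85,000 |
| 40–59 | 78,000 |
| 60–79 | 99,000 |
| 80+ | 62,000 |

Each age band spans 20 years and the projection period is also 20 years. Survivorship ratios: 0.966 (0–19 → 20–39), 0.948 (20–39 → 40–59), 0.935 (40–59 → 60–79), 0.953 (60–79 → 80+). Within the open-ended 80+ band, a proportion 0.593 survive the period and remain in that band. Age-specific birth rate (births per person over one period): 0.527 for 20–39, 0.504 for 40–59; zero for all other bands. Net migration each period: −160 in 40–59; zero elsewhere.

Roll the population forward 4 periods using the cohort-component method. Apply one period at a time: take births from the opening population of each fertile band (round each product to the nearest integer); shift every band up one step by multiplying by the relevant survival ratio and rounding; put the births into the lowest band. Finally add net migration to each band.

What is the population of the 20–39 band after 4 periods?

After projecting period 1:
Births: 85000 * 0.527 = 44795, 78000 * 0.504 = 39312 ⇒ total 84107
20–39: 77000 * 0.966 = 74382
40–59: 85000 * 0.948 = 80580
60–79: 78000 * 0.935 = 72930
80+: 99000 * 0.953 + 62000 * 0.593 = 94347 + 36766 = 131113
Net migration: 40–59 − 160 → 80420
Population now: 0–19=84107, 20–39=74382, 40–59=80420, 60–79=72930, 80+=131113
After projecting period 2:
Births: 74382 * 0.527 = 39199, 80420 * 0.504 = 40532 ⇒ total 79731
20–39: 84107 * 0.966 = 81247
40–59: 74382 * 0.948 = 70514
60–79: 80420 * 0.935 = 75193
80+: 72930 * 0.953 + 131113 * 0.593 = 69502 + 77750 = 147252
Net migration: 40–59 − 160 → 70354
Population now: 0–19=79731, 20–39=81247, 40–59=70354, 60–79=75193, 80+=147252
After projecting period 3:
Births: 81247 * 0.527 = 42817, 70354 * 0.504 = 35458 ⇒ total 78275
20–39: 79731 * 0.966 = 77020
40–59: 81247 * 0.948 = 77022
60–79: 70354 * 0.935 = 65781
80+: 75193 * 0.953 + 147252 * 0.593 = 71659 + 87320 = 158979
Net migration: 40–59 − 160 → 76862
Population now: 0–19=78275, 20–39=77020, 40–59=76862, 60–79=65781, 80+=158979
After projecting period 4:
Births: 77020 * 0.527 = 40590, 76862 * 0.504 = 38738 ⇒ total 79328
20–39: 78275 * 0.966 = 75614
40–59: 77020 * 0.948 = 73015
60–79: 76862 * 0.935 = 71866
80+: 65781 * 0.953 + 158979 * 0.593 = 62689 + 94275 = 156964
Net migration: 40–59 − 160 → 72855
Population now: 0–19=79328, 20–39=75614, 40–59=72855, 60–79=71866, 80+=156964

75614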